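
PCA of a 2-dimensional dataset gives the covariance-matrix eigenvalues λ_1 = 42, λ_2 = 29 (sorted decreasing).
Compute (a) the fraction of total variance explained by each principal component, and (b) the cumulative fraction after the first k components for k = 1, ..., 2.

Step 1 — total variance = trace(Sigma) = Σ λ_i = 42 + 29 = 71.

Step 2 — fraction explained by component i = λ_i / Σ λ:
  PC1: 42/71 = 0.5915
  PC2: 29/71 = 0.4085

Step 3 — cumulative fraction after k components = (λ_1 + ... + λ_k) / Σ λ:
  k = 1: 42/71 = 0.5915
  k = 2: (42 + 29)/71 = 71/71 = 1

Summary (fraction, with percent):

explained: PC1 0.5915 (59.15%), PC2 0.4085 (40.85%);  cumulative: 0.5915, 1


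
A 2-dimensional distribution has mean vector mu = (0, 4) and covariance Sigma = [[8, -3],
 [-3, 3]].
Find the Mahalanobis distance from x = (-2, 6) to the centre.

Step 1 — centre the observation: (x - mu) = (-2, 2).

Step 2 — invert Sigma. det(Sigma) = 8·3 - (-3)² = 15.
  Sigma^{-1} = (1/det) · [[d, -b], [-b, a]] = [[0.2, 0.2],
 [0.2, 0.5333]].

Step 3 — form the quadratic (x - mu)^T · Sigma^{-1} · (x - mu):
  Sigma^{-1} · (x - mu) = (0, 0.6667).
  (x - mu)^T · [Sigma^{-1} · (x - mu)] = (-2)·(0) + (2)·(0.6667) = 1.3333.

Step 4 — take square root: d = √(1.3333) ≈ 1.1547.

d(x, mu) = √(1.3333) ≈ 1.1547


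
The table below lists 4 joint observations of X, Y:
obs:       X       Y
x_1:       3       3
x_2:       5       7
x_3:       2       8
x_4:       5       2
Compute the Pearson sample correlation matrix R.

Step 1 — column means:
  mean(X) = (3 + 5 + 2 + 5) / 4 = 15/4 = 3.75
  mean(Y) = (3 + 7 + 8 + 2) / 4 = 20/4 = 5

Step 2 — sample variances and covariances s[i,j] = (1/(n-1)) · Σ_k (x_{k,i} - mean_i) · (x_{k,j} - mean_j), with n-1 = 3:
  s[X,X] = ((-0.75)·(-0.75) + (1.25)·(1.25) + (-1.75)·(-1.75) + (1.25)·(1.25)) / 3 = 6.75/3 = 2.25
  s[X,Y] = ((-0.75)·(-2) + (1.25)·(2) + (-1.75)·(3) + (1.25)·(-3)) / 3 = -5/3 = -1.6667
  s[Y,Y] = ((-2)·(-2) + (2)·(2) + (3)·(3) + (-3)·(-3)) / 3 = 26/3 = 8.6667
  Sample standard deviations s_i = √(s[i,i]):
  s(X) = √(2.25) = 1.5
  s(Y) = √(8.6667) = 2.9439

Step 3 — r_{ij} = s_{ij} / (s_i · s_j):
  r[X,X] = 1 (diagonal).
  r[X,Y] = -1.6667 / (1.5 · 2.9439) = -1.6667 / 4.4159 = -0.3774
  r[Y,Y] = 1 (diagonal).

R is symmetric with unit diagonal. Assembling:

R = [[1, -0.3774],
 [-0.3774, 1]]


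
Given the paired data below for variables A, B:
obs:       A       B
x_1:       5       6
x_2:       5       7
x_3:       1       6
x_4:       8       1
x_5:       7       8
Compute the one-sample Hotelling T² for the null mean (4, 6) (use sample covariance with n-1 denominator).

Step 1 — sample mean vector:
  mean(A) = (5 + 5 + 1 + 8 + 7) / 5 = 26/5 = 5.2
  mean(B) = (6 + 7 + 6 + 1 + 8) / 5 = 28/5 = 5.6
  x̄ = (5.2, 5.6),  deviation x̄ - mu_0 = (5.2, 5.6) - (4, 6) = (1.2, -0.4).

Step 2 — sample covariance matrix, S[i,j] = (1/(n-1)) · Σ_k (x_{k,i} - mean_i) · (x_{k,j} - mean_j), divisor n-1 = 4:
  S[A,A] = ((-0.2)·(-0.2) + (-0.2)·(-0.2) + (-4.2)·(-4.2) + (2.8)·(2.8) + (1.8)·(1.8)) / 4 = 28.8/4 = 7.2
  S[A,B] = ((-0.2)·(0.4) + (-0.2)·(1.4) + (-4.2)·(0.4) + (2.8)·(-4.6) + (1.8)·(2.4)) / 4 = -10.6/4 = -2.65
  S[B,B] = ((0.4)·(0.4) + (1.4)·(1.4) + (0.4)·(0.4) + (-4.6)·(-4.6) + (2.4)·(2.4)) / 4 = 29.2/4 = 7.3
  S = [[7.2, -2.65],
 [-2.65, 7.3]].

Step 3 — invert S. det(S) = 7.2·7.3 - (-2.65)² = 45.5375.
  S^{-1} = (1/det) · [[d, -b], [-b, a]] = [[0.1603, 0.0582],
 [0.0582, 0.1581]].

Step 4 — quadratic form (x̄ - mu_0)^T · S^{-1} · (x̄ - mu_0):
  S^{-1} · (x̄ - mu_0) = (0.1691, 0.0066),
  (x̄ - mu_0)^T · [...] = (1.2)·(0.1691) + (-0.4)·(0.0066) = 0.2003.

Step 5 — scale by n: T² = 5 · 0.2003 = 1.0014.

T² ≈ 1.0014


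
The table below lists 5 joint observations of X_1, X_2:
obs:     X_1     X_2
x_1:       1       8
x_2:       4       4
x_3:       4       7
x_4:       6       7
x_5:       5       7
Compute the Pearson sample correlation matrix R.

Step 1 — column means:
  mean(X_1) = (1 + 4 + 4 + 6 + 5) / 5 = 20/5 = 4
  mean(X_2) = (8 + 4 + 7 + 7 + 7) / 5 = 33/5 = 6.6

Step 2 — sample variances and covariances s[i,j] = (1/(n-1)) · Σ_k (x_{k,i} - mean_i) · (x_{k,j} - mean_j), with n-1 = 4:
  s[X_1,X_1] = ((-3)·(-3) + (0)·(0) + (0)·(0) + (2)·(2) + (1)·(1)) / 4 = 14/4 = 3.5
  s[X_1,X_2] = ((-3)·(1.4) + (0)·(-2.6) + (0)·(0.4) + (2)·(0.4) + (1)·(0.4)) / 4 = -3/4 = -0.75
  s[X_2,X_2] = ((1.4)·(1.4) + (-2.6)·(-2.6) + (0.4)·(0.4) + (0.4)·(0.4) + (0.4)·(0.4)) / 4 = 9.2/4 = 2.3
  Sample standard deviations s_i = √(s[i,i]):
  s(X_1) = √(3.5) = 1.8708
  s(X_2) = √(2.3) = 1.5166

Step 3 — r_{ij} = s_{ij} / (s_i · s_j):
  r[X_1,X_1] = 1 (diagonal).
  r[X_1,X_2] = -0.75 / (1.8708 · 1.5166) = -0.75 / 2.8373 = -0.2643
  r[X_2,X_2] = 1 (diagonal).

R is symmetric with unit diagonal. Assembling:

R = [[1, -0.2643],
 [-0.2643, 1]]


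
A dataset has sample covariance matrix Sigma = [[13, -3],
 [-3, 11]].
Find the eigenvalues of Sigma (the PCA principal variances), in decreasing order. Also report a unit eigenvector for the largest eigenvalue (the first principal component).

Step 1 — characteristic polynomial of 2×2 Sigma:
  det(Sigma - λI) = λ² - trace · λ + det = 0.
  trace = 13 + 11 = 24, det = 13·11 - (-3)² = 134.
Step 2 — discriminant:
  Δ = trace² - 4·det = 576 - 536 = 40.
Step 3 — eigenvalues:
  λ = (trace ± √Δ)/2 = (24 ± 6.3246)/2,
  λ_1 = 15.1623,  λ_2 = 8.8377.

Step 4 — unit eigenvector for λ_1: solve (Sigma - λ_1 I)v = 0. First row:
  (13 - 15.1623)·v_x + (-3)·v_y = 0, i.e. (-2.1623)·v_x + (-3)·v_y = 0,
  so v ∝ (b, λ_1 - a) = (-3, 2.1623); multiply by -1 so the first entry is positive: u = (3, -2.1623).
  ||u|| = √((3)² + (-2.1623)²) = √(13.6754) ≈ 3.698,
  v_1 = u/||u|| ≈ (0.8112, -0.5847) (||v_1|| = 1).

λ_1 = 15.1623,  λ_2 = 8.8377;  v_1 ≈ (0.8112, -0.5847)


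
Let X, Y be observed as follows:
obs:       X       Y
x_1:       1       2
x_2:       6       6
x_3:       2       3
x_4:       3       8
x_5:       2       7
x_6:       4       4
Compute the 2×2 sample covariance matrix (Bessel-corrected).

Step 1 — column means:
  mean(X) = (1 + 6 + 2 + 3 + 2 + 4) / 6 = 18/6 = 3
  mean(Y) = (2 + 6 + 3 + 8 + 7 + 4) / 6 = 30/6 = 5

Step 2 — sample covariance S[i,j] = (1/(n-1)) · Σ_k (x_{k,i} - mean_i) · (x_{k,j} - mean_j), with n-1 = 5.
  S[X,X] = ((-2)·(-2) + (3)·(3) + (-1)·(-1) + (0)·(0) + (-1)·(-1) + (1)·(1)) / 5 = 16/5 = 3.2
  S[X,Y] = ((-2)·(-3) + (3)·(1) + (-1)·(-2) + (0)·(3) + (-1)·(2) + (1)·(-1)) / 5 = 8/5 = 1.6
  S[Y,Y] = ((-3)·(-3) + (1)·(1) + (-2)·(-2) + (3)·(3) + (2)·(2) + (-1)·(-1)) / 5 = 28/5 = 5.6

S is symmetric (S[j,i] = S[i,j]). Assembling:

S = [[3.2, 1.6],
 [1.6, 5.6]]


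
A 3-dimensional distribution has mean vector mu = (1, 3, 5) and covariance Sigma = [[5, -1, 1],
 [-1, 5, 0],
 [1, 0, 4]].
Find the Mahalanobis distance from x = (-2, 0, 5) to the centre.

Step 1 — centre the observation: (x - mu) = (-3, -3, 0).

Step 2 — invert Sigma (cofactor / det for 3×3, or solve directly):
  Sigma^{-1} = [[0.2198, 0.044, -0.0549],
 [0.044, 0.2088, -0.011],
 [-0.0549, -0.011, 0.2637]].

Step 3 — form the quadratic (x - mu)^T · Sigma^{-1} · (x - mu):
  Sigma^{-1} · (x - mu) = (-0.7912, -0.7582, 0.1978).
  (x - mu)^T · [Sigma^{-1} · (x - mu)] = (-3)·(-0.7912) + (-3)·(-0.7582) + (0)·(0.1978) = 4.6484.

Step 4 — take square root: d = √(4.6484) ≈ 2.156.

d(x, mu) = √(4.6484) ≈ 2.156


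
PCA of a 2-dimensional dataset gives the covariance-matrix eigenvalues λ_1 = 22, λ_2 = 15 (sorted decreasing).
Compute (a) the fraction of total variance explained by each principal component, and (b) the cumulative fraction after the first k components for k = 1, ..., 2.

Step 1 — total variance = trace(Sigma) = Σ λ_i = 22 + 15 = 37.

Step 2 — fraction explained by component i = λ_i / Σ λ:
  PC1: 22/37 = 0.5946
  PC2: 15/37 = 0.4054

Step 3 — cumulative fraction after k components = (λ_1 + ... + λ_k) / Σ λ:
  k = 1: 22/37 = 0.5946
  k = 2: (22 + 15)/37 = 37/37 = 1

Summary (fraction, with percent):

explained: PC1 0.5946 (59.46%), PC2 0.4054 (40.54%);  cumulative: 0.5946, 1


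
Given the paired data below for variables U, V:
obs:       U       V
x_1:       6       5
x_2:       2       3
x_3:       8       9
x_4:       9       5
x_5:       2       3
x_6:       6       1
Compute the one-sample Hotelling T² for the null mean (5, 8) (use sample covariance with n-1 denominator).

Step 1 — sample mean vector:
  mean(U) = (6 + 2 + 8 + 9 + 2 + 6) / 6 = 33/6 = 5.5
  mean(V) = (5 + 3 + 9 + 5 + 3 + 1) / 6 = 26/6 = 4.3333
  x̄ = (5.5, 4.3333),  deviation x̄ - mu_0 = (5.5, 4.3333) - (5, 8) = (0.5, -3.6667).

Step 2 — sample covariance matrix, S[i,j] = (1/(n-1)) · Σ_k (x_{k,i} - mean_i) · (x_{k,j} - mean_j), divisor n-1 = 5:
  S[U,U] = ((0.5)·(0.5) + (-3.5)·(-3.5) + (2.5)·(2.5) + (3.5)·(3.5) + (-3.5)·(-3.5) + (0.5)·(0.5)) / 5 = 43.5/5 = 8.7
  S[U,V] = ((0.5)·(0.6667) + (-3.5)·(-1.3333) + (2.5)·(4.6667) + (3.5)·(0.6667) + (-3.5)·(-1.3333) + (0.5)·(-3.3333)) / 5 = 22/5 = 4.4
  S[V,V] = ((0.6667)·(0.6667) + (-1.3333)·(-1.3333) + (4.6667)·(4.6667) + (0.6667)·(0.6667) + (-1.3333)·(-1.3333) + (-3.3333)·(-3.3333)) / 5 = 37.3333/5 = 7.4667
  S = [[8.7, 4.4],
 [4.4, 7.4667]].

Step 3 — invert S. det(S) = 8.7·7.4667 - (4.4)² = 45.6.
  S^{-1} = (1/det) · [[d, -b], [-b, a]] = [[0.1637, -0.0965],
 [-0.0965, 0.1908]].

Step 4 — quadratic form (x̄ - mu_0)^T · S^{-1} · (x̄ - mu_0):
  S^{-1} · (x̄ - mu_0) = (0.4357, -0.7478),
  (x̄ - mu_0)^T · [...] = (0.5)·(0.4357) + (-3.6667)·(-0.7478) = 2.9598.

Step 5 — scale by n: T² = 6 · 2.9598 = 17.7588.

T² ≈ 17.7588


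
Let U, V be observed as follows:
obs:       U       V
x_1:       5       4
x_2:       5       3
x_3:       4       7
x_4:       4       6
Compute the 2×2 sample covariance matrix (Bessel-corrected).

Step 1 — column means:
  mean(U) = (5 + 5 + 4 + 4) / 4 = 18/4 = 4.5
  mean(V) = (4 + 3 + 7 + 6) / 4 = 20/4 = 5

Step 2 — sample covariance S[i,j] = (1/(n-1)) · Σ_k (x_{k,i} - mean_i) · (x_{k,j} - mean_j), with n-1 = 3.
  S[U,U] = ((0.5)·(0.5) + (0.5)·(0.5) + (-0.5)·(-0.5) + (-0.5)·(-0.5)) / 3 = 1/3 = 0.3333
  S[U,V] = ((0.5)·(-1) + (0.5)·(-2) + (-0.5)·(2) + (-0.5)·(1)) / 3 = -3/3 = -1
  S[V,V] = ((-1)·(-1) + (-2)·(-2) + (2)·(2) + (1)·(1)) / 3 = 10/3 = 3.3333

S is symmetric (S[j,i] = S[i,j]). Assembling:

S = [[0.3333, -1],
 [-1, 3.3333]]


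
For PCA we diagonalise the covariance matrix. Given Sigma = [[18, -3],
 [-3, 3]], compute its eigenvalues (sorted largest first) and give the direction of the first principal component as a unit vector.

Step 1 — characteristic polynomial of 2×2 Sigma:
  det(Sigma - λI) = λ² - trace · λ + det = 0.
  trace = 18 + 3 = 21, det = 18·3 - (-3)² = 45.
Step 2 — discriminant:
  Δ = trace² - 4·det = 441 - 180 = 261.
Step 3 — eigenvalues:
  λ = (trace ± √Δ)/2 = (21 ± 16.1555)/2,
  λ_1 = 18.5777,  λ_2 = 2.4223.

Step 4 — unit eigenvector for λ_1: solve (Sigma - λ_1 I)v = 0. First row:
  (18 - 18.5777)·v_x + (-3)·v_y = 0, i.e. (-0.5777)·v_x + (-3)·v_y = 0,
  so v ∝ (b, λ_1 - a) = (-3, 0.5777); multiply by -1 so the first entry is positive: u = (3, -0.5777).
  ||u|| = √((3)² + (-0.5777)²) = √(9.3338) ≈ 3.0551,
  v_1 = u/||u|| ≈ (0.982, -0.1891) (||v_1|| = 1).

λ_1 = 18.5777,  λ_2 = 2.4223;  v_1 ≈ (0.982, -0.1891)


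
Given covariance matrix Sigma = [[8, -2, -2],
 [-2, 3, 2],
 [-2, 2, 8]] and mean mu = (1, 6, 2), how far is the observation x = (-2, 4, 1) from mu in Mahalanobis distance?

Step 1 — centre the observation: (x - mu) = (-3, -2, -1).

Step 2 — invert Sigma (cofactor / det for 3×3, or solve directly):
  Sigma^{-1} = [[0.1515, 0.0909, 0.0152],
 [0.0909, 0.4545, -0.0909],
 [0.0152, -0.0909, 0.1515]].

Step 3 — form the quadratic (x - mu)^T · Sigma^{-1} · (x - mu):
  Sigma^{-1} · (x - mu) = (-0.6515, -1.0909, -0.0152).
  (x - mu)^T · [Sigma^{-1} · (x - mu)] = (-3)·(-0.6515) + (-2)·(-1.0909) + (-1)·(-0.0152) = 4.1515.

Step 4 — take square root: d = √(4.1515) ≈ 2.0375.

d(x, mu) = √(4.1515) ≈ 2.0375


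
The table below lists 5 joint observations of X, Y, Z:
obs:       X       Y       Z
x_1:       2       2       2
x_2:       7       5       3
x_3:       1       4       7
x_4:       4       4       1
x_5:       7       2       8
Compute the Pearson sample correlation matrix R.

Step 1 — column means:
  mean(X) = (2 + 7 + 1 + 4 + 7) / 5 = 21/5 = 4.2
  mean(Y) = (2 + 5 + 4 + 4 + 2) / 5 = 17/5 = 3.4
  mean(Z) = (2 + 3 + 7 + 1 + 8) / 5 = 21/5 = 4.2

Step 2 — sample variances and covariances s[i,j] = (1/(n-1)) · Σ_k (x_{k,i} - mean_i) · (x_{k,j} - mean_j), with n-1 = 4:
  s[X,X] = ((-2.2)·(-2.2) + (2.8)·(2.8) + (-3.2)·(-3.2) + (-0.2)·(-0.2) + (2.8)·(2.8)) / 4 = 30.8/4 = 7.7
  s[X,Y] = ((-2.2)·(-1.4) + (2.8)·(1.6) + (-3.2)·(0.6) + (-0.2)·(0.6) + (2.8)·(-1.4)) / 4 = 1.6/4 = 0.4
  s[X,Z] = ((-2.2)·(-2.2) + (2.8)·(-1.2) + (-3.2)·(2.8) + (-0.2)·(-3.2) + (2.8)·(3.8)) / 4 = 3.8/4 = 0.95
  s[Y,Y] = ((-1.4)·(-1.4) + (1.6)·(1.6) + (0.6)·(0.6) + (0.6)·(0.6) + (-1.4)·(-1.4)) / 4 = 7.2/4 = 1.8
  s[Y,Z] = ((-1.4)·(-2.2) + (1.6)·(-1.2) + (0.6)·(2.8) + (0.6)·(-3.2) + (-1.4)·(3.8)) / 4 = -4.4/4 = -1.1
  s[Z,Z] = ((-2.2)·(-2.2) + (-1.2)·(-1.2) + (2.8)·(2.8) + (-3.2)·(-3.2) + (3.8)·(3.8)) / 4 = 38.8/4 = 9.7
  Sample standard deviations s_i = √(s[i,i]):
  s(X) = √(7.7) = 2.7749
  s(Y) = √(1.8) = 1.3416
  s(Z) = √(9.7) = 3.1145

Step 3 — r_{ij} = s_{ij} / (s_i · s_j):
  r[X,X] = 1 (diagonal).
  r[X,Y] = 0.4 / (2.7749 · 1.3416) = 0.4 / 3.7229 = 0.1074
  r[X,Z] = 0.95 / (2.7749 · 3.1145) = 0.95 / 8.6423 = 0.1099
  r[Y,Y] = 1 (diagonal).
  r[Y,Z] = -1.1 / (1.3416 · 3.1145) = -1.1 / 4.1785 = -0.2633
  r[Z,Z] = 1 (diagonal).

R is symmetric with unit diagonal. Assembling:

R = [[1, 0.1074, 0.1099],
 [0.1074, 1, -0.2633],
 [0.1099, -0.2633, 1]]


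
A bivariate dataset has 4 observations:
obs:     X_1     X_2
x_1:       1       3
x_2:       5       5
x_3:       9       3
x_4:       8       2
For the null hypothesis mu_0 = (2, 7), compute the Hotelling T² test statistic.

Step 1 — sample mean vector:
  mean(X_1) = (1 + 5 + 9 + 8) / 4 = 23/4 = 5.75
  mean(X_2) = (3 + 5 + 3 + 2) / 4 = 13/4 = 3.25
  x̄ = (5.75, 3.25),  deviation x̄ - mu_0 = (5.75, 3.25) - (2, 7) = (3.75, -3.75).

Step 2 — sample covariance matrix, S[i,j] = (1/(n-1)) · Σ_k (x_{k,i} - mean_i) · (x_{k,j} - mean_j), divisor n-1 = 3:
  S[X_1,X_1] = ((-4.75)·(-4.75) + (-0.75)·(-0.75) + (3.25)·(3.25) + (2.25)·(2.25)) / 3 = 38.75/3 = 12.9167
  S[X_1,X_2] = ((-4.75)·(-0.25) + (-0.75)·(1.75) + (3.25)·(-0.25) + (2.25)·(-1.25)) / 3 = -3.75/3 = -1.25
  S[X_2,X_2] = ((-0.25)·(-0.25) + (1.75)·(1.75) + (-0.25)·(-0.25) + (-1.25)·(-1.25)) / 3 = 4.75/3 = 1.5833
  S = [[12.9167, -1.25],
 [-1.25, 1.5833]].

Step 3 — invert S. det(S) = 12.9167·1.5833 - (-1.25)² = 18.8889.
  S^{-1} = (1/det) · [[d, -b], [-b, a]] = [[0.0838, 0.0662],
 [0.0662, 0.6838]].

Step 4 — quadratic form (x̄ - mu_0)^T · S^{-1} · (x̄ - mu_0):
  S^{-1} · (x̄ - mu_0) = (0.0662, -2.3162),
  (x̄ - mu_0)^T · [...] = (3.75)·(0.0662) + (-3.75)·(-2.3162) = 8.9338.

Step 5 — scale by n: T² = 4 · 8.9338 = 35.7353.

T² ≈ 35.7353


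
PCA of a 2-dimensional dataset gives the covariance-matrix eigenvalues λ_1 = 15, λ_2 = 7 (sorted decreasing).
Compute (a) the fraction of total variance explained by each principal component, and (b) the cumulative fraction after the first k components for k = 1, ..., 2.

Step 1 — total variance = trace(Sigma) = Σ λ_i = 15 + 7 = 22.

Step 2 — fraction explained by component i = λ_i / Σ λ:
  PC1: 15/22 = 0.6818
  PC2: 7/22 = 0.3182

Step 3 — cumulative fraction after k components = (λ_1 + ... + λ_k) / Σ λ:
  k = 1: 15/22 = 0.6818
  k = 2: (15 + 7)/22 = 22/22 = 1

Summary (fraction, with percent):

explained: PC1 0.6818 (68.18%), PC2 0.3182 (31.82%);  cumulative: 0.6818, 1


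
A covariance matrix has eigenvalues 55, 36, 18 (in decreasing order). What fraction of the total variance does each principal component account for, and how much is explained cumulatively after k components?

Step 1 — total variance = trace(Sigma) = Σ λ_i = 55 + 36 + 18 = 109.

Step 2 — fraction explained by component i = λ_i / Σ λ:
  PC1: 55/109 = 0.5046
  PC2: 36/109 = 0.3303
  PC3: 18/109 = 0.1651

Step 3 — cumulative fraction after k components = (λ_1 + ... + λ_k) / Σ λ:
  k = 1: 55/109 = 0.5046
  k = 2: (55 + 36)/109 = 91/109 = 0.8349
  k = 3: (55 + 36 + 18)/109 = 109/109 = 1

Summary (fraction, with percent):

explained: PC1 0.5046 (50.46%), PC2 0.3303 (33.03%), PC3 0.1651 (16.51%);  cumulative: 0.5046, 0.8349, 1


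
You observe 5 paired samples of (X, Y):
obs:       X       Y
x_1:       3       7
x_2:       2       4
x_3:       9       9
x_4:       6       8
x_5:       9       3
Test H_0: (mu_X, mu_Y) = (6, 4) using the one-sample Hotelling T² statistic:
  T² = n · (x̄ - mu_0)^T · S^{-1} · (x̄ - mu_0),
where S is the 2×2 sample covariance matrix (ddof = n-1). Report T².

Step 1 — sample mean vector:
  mean(X) = (3 + 2 + 9 + 6 + 9) / 5 = 29/5 = 5.8
  mean(Y) = (7 + 4 + 9 + 8 + 3) / 5 = 31/5 = 6.2
  x̄ = (5.8, 6.2),  deviation x̄ - mu_0 = (5.8, 6.2) - (6, 4) = (-0.2, 2.2).

Step 2 — sample covariance matrix, S[i,j] = (1/(n-1)) · Σ_k (x_{k,i} - mean_i) · (x_{k,j} - mean_j), divisor n-1 = 4:
  S[X,X] = ((-2.8)·(-2.8) + (-3.8)·(-3.8) + (3.2)·(3.2) + (0.2)·(0.2) + (3.2)·(3.2)) / 4 = 42.8/4 = 10.7
  S[X,Y] = ((-2.8)·(0.8) + (-3.8)·(-2.2) + (3.2)·(2.8) + (0.2)·(1.8) + (3.2)·(-3.2)) / 4 = 5.2/4 = 1.3
  S[Y,Y] = ((0.8)·(0.8) + (-2.2)·(-2.2) + (2.8)·(2.8) + (1.8)·(1.8) + (-3.2)·(-3.2)) / 4 = 26.8/4 = 6.7
  S = [[10.7, 1.3],
 [1.3, 6.7]].

Step 3 — invert S. det(S) = 10.7·6.7 - (1.3)² = 70.
  S^{-1} = (1/det) · [[d, -b], [-b, a]] = [[0.0957, -0.0186],
 [-0.0186, 0.1529]].

Step 4 — quadratic form (x̄ - mu_0)^T · S^{-1} · (x̄ - mu_0):
  S^{-1} · (x̄ - mu_0) = (-0.06, 0.34),
  (x̄ - mu_0)^T · [...] = (-0.2)·(-0.06) + (2.2)·(0.34) = 0.76.

Step 5 — scale by n: T² = 5 · 0.76 = 3.8.

T² ≈ 3.8


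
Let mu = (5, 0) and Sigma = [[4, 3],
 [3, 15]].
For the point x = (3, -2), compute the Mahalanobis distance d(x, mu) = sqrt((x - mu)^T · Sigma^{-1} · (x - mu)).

Step 1 — centre the observation: (x - mu) = (-2, -2).

Step 2 — invert Sigma. det(Sigma) = 4·15 - (3)² = 51.
  Sigma^{-1} = (1/det) · [[d, -b], [-b, a]] = [[0.2941, -0.0588],
 [-0.0588, 0.0784]].

Step 3 — form the quadratic (x - mu)^T · Sigma^{-1} · (x - mu):
  Sigma^{-1} · (x - mu) = (-0.4706, -0.0392).
  (x - mu)^T · [Sigma^{-1} · (x - mu)] = (-2)·(-0.4706) + (-2)·(-0.0392) = 1.0196.

Step 4 — take square root: d = √(1.0196) ≈ 1.0098.

d(x, mu) = √(1.0196) ≈ 1.0098


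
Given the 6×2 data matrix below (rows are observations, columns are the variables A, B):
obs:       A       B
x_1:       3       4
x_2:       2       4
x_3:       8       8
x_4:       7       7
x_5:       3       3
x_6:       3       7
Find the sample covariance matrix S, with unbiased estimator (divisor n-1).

Step 1 — column means:
  mean(A) = (3 + 2 + 8 + 7 + 3 + 3) / 6 = 26/6 = 4.3333
  mean(B) = (4 + 4 + 8 + 7 + 3 + 7) / 6 = 33/6 = 5.5

Step 2 — sample covariance S[i,j] = (1/(n-1)) · Σ_k (x_{k,i} - mean_i) · (x_{k,j} - mean_j), with n-1 = 5.
  S[A,A] = ((-1.3333)·(-1.3333) + (-2.3333)·(-2.3333) + (3.6667)·(3.6667) + (2.6667)·(2.6667) + (-1.3333)·(-1.3333) + (-1.3333)·(-1.3333)) / 5 = 31.3333/5 = 6.2667
  S[A,B] = ((-1.3333)·(-1.5) + (-2.3333)·(-1.5) + (3.6667)·(2.5) + (2.6667)·(1.5) + (-1.3333)·(-2.5) + (-1.3333)·(1.5)) / 5 = 20/5 = 4
  S[B,B] = ((-1.5)·(-1.5) + (-1.5)·(-1.5) + (2.5)·(2.5) + (1.5)·(1.5) + (-2.5)·(-2.5) + (1.5)·(1.5)) / 5 = 21.5/5 = 4.3

S is symmetric (S[j,i] = S[i,j]). Assembling:

S = [[6.2667, 4],
 [4, 4.3]]


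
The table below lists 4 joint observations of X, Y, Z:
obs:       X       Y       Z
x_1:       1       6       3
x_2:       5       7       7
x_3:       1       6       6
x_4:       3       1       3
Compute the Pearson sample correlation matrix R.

Step 1 — column means:
  mean(X) = (1 + 5 + 1 + 3) / 4 = 10/4 = 2.5
  mean(Y) = (6 + 7 + 6 + 1) / 4 = 20/4 = 5
  mean(Z) = (3 + 7 + 6 + 3) / 4 = 19/4 = 4.75

Step 2 — sample variances and covariances s[i,j] = (1/(n-1)) · Σ_k (x_{k,i} - mean_i) · (x_{k,j} - mean_j), with n-1 = 3:
  s[X,X] = ((-1.5)·(-1.5) + (2.5)·(2.5) + (-1.5)·(-1.5) + (0.5)·(0.5)) / 3 = 11/3 = 3.6667
  s[X,Y] = ((-1.5)·(1) + (2.5)·(2) + (-1.5)·(1) + (0.5)·(-4)) / 3 = 0/3 = 0
  s[X,Z] = ((-1.5)·(-1.75) + (2.5)·(2.25) + (-1.5)·(1.25) + (0.5)·(-1.75)) / 3 = 5.5/3 = 1.8333
  s[Y,Y] = ((1)·(1) + (2)·(2) + (1)·(1) + (-4)·(-4)) / 3 = 22/3 = 7.3333
  s[Y,Z] = ((1)·(-1.75) + (2)·(2.25) + (1)·(1.25) + (-4)·(-1.75)) / 3 = 11/3 = 3.6667
  s[Z,Z] = ((-1.75)·(-1.75) + (2.25)·(2.25) + (1.25)·(1.25) + (-1.75)·(-1.75)) / 3 = 12.75/3 = 4.25
  Sample standard deviations s_i = √(s[i,i]):
  s(X) = √(3.6667) = 1.9149
  s(Y) = √(7.3333) = 2.708
  s(Z) = √(4.25) = 2.0616

Step 3 — r_{ij} = s_{ij} / (s_i · s_j):
  r[X,X] = 1 (diagonal).
  r[X,Y] = 0 / (1.9149 · 2.708) = 0 / 5.1854 = 0
  r[X,Z] = 1.8333 / (1.9149 · 2.0616) = 1.8333 / 3.9476 = 0.4644
  r[Y,Y] = 1 (diagonal).
  r[Y,Z] = 3.6667 / (2.708 · 2.0616) = 3.6667 / 5.5827 = 0.6568
  r[Z,Z] = 1 (diagonal).

R is symmetric with unit diagonal. Assembling:

R = [[1, 0, 0.4644],
 [0, 1, 0.6568],
 [0.4644, 0.6568, 1]]


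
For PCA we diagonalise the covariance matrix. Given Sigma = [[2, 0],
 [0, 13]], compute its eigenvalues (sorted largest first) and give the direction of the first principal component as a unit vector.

Step 1 — characteristic polynomial of 2×2 Sigma:
  det(Sigma - λI) = λ² - trace · λ + det = 0.
  trace = 2 + 13 = 15, det = 2·13 - (0)² = 26.
Step 2 — discriminant:
  Δ = trace² - 4·det = 225 - 104 = 121.
Step 3 — eigenvalues:
  λ = (trace ± √Δ)/2 = (15 ± 11)/2,
  λ_1 = 13,  λ_2 = 2.

Step 4 — unit eigenvector for λ_1: Sigma is diagonal, so its eigenvectors are the coordinate axes. λ_1 = 13 is the diagonal entry on the second coordinate axis, hence
  v_1 = (0, 1) (||v_1|| = 1).

λ_1 = 13,  λ_2 = 2;  v_1 ≈ (0, 1)


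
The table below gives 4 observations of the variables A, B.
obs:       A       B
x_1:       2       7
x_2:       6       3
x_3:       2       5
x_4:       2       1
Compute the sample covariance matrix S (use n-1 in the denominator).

Step 1 — column means:
  mean(A) = (2 + 6 + 2 + 2) / 4 = 12/4 = 3
  mean(B) = (7 + 3 + 5 + 1) / 4 = 16/4 = 4

Step 2 — sample covariance S[i,j] = (1/(n-1)) · Σ_k (x_{k,i} - mean_i) · (x_{k,j} - mean_j), with n-1 = 3.
  S[A,A] = ((-1)·(-1) + (3)·(3) + (-1)·(-1) + (-1)·(-1)) / 3 = 12/3 = 4
  S[A,B] = ((-1)·(3) + (3)·(-1) + (-1)·(1) + (-1)·(-3)) / 3 = -4/3 = -1.3333
  S[B,B] = ((3)·(3) + (-1)·(-1) + (1)·(1) + (-3)·(-3)) / 3 = 20/3 = 6.6667

S is symmetric (S[j,i] = S[i,j]). Assembling:

S = [[4, -1.3333],
 [-1.3333, 6.6667]]


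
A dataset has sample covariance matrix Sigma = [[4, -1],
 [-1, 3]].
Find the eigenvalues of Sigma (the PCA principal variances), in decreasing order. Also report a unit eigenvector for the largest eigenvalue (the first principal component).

Step 1 — characteristic polynomial of 2×2 Sigma:
  det(Sigma - λI) = λ² - trace · λ + det = 0.
  trace = 4 + 3 = 7, det = 4·3 - (-1)² = 11.
Step 2 — discriminant:
  Δ = trace² - 4·det = 49 - 44 = 5.
Step 3 — eigenvalues:
  λ = (trace ± √Δ)/2 = (7 ± 2.2361)/2,
  λ_1 = 4.618,  λ_2 = 2.382.

Step 4 — unit eigenvector for λ_1: solve (Sigma - λ_1 I)v = 0. First row:
  (4 - 4.618)·v_x + (-1)·v_y = 0, i.e. (-0.618)·v_x + (-1)·v_y = 0,
  so v ∝ (b, λ_1 - a) = (-1, 0.618); multiply by -1 so the first entry is positive: u = (1, -0.618).
  ||u|| = √((1)² + (-0.618)²) = √(1.382) ≈ 1.1756,
  v_1 = u/||u|| ≈ (0.8507, -0.5257) (||v_1|| = 1).

λ_1 = 4.618,  λ_2 = 2.382;  v_1 ≈ (0.8507, -0.5257)


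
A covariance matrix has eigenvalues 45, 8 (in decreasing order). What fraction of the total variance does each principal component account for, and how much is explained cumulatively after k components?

Step 1 — total variance = trace(Sigma) = Σ λ_i = 45 + 8 = 53.

Step 2 — fraction explained by component i = λ_i / Σ λ:
  PC1: 45/53 = 0.8491
  PC2: 8/53 = 0.1509

Step 3 — cumulative fraction after k components = (λ_1 + ... + λ_k) / Σ λ:
  k = 1: 45/53 = 0.8491
  k = 2: (45 + 8)/53 = 53/53 = 1

Summary (fraction, with percent):

explained: PC1 0.8491 (84.91%), PC2 0.1509 (15.09%);  cumulative: 0.8491, 1


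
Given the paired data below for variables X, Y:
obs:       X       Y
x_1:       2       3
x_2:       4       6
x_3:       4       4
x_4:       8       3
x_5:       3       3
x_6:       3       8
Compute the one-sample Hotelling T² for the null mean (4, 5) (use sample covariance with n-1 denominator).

Step 1 — sample mean vector:
  mean(X) = (2 + 4 + 4 + 8 + 3 + 3) / 6 = 24/6 = 4
  mean(Y) = (3 + 6 + 4 + 3 + 3 + 8) / 6 = 27/6 = 4.5
  x̄ = (4, 4.5),  deviation x̄ - mu_0 = (4, 4.5) - (4, 5) = (0, -0.5).

Step 2 — sample covariance matrix, S[i,j] = (1/(n-1)) · Σ_k (x_{k,i} - mean_i) · (x_{k,j} - mean_j), divisor n-1 = 5:
  S[X,X] = ((-2)·(-2) + (0)·(0) + (0)·(0) + (4)·(4) + (-1)·(-1) + (-1)·(-1)) / 5 = 22/5 = 4.4
  S[X,Y] = ((-2)·(-1.5) + (0)·(1.5) + (0)·(-0.5) + (4)·(-1.5) + (-1)·(-1.5) + (-1)·(3.5)) / 5 = -5/5 = -1
  S[Y,Y] = ((-1.5)·(-1.5) + (1.5)·(1.5) + (-0.5)·(-0.5) + (-1.5)·(-1.5) + (-1.5)·(-1.5) + (3.5)·(3.5)) / 5 = 21.5/5 = 4.3
  S = [[4.4, -1],
 [-1, 4.3]].

Step 3 — invert S. det(S) = 4.4·4.3 - (-1)² = 17.92.
  S^{-1} = (1/det) · [[d, -b], [-b, a]] = [[0.24, 0.0558],
 [0.0558, 0.2455]].

Step 4 — quadratic form (x̄ - mu_0)^T · S^{-1} · (x̄ - mu_0):
  S^{-1} · (x̄ - mu_0) = (-0.0279, -0.1228),
  (x̄ - mu_0)^T · [...] = (0)·(-0.0279) + (-0.5)·(-0.1228) = 0.0614.

Step 5 — scale by n: T² = 6 · 0.0614 = 0.3683.

T² ≈ 0.3683


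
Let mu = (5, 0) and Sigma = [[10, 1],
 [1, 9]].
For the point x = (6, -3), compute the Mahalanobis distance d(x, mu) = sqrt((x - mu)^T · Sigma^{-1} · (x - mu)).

Step 1 — centre the observation: (x - mu) = (1, -3).

Step 2 — invert Sigma. det(Sigma) = 10·9 - (1)² = 89.
  Sigma^{-1} = (1/det) · [[d, -b], [-b, a]] = [[0.1011, -0.0112],
 [-0.0112, 0.1124]].

Step 3 — form the quadratic (x - mu)^T · Sigma^{-1} · (x - mu):
  Sigma^{-1} · (x - mu) = (0.1348, -0.3483).
  (x - mu)^T · [Sigma^{-1} · (x - mu)] = (1)·(0.1348) + (-3)·(-0.3483) = 1.1798.

Step 4 — take square root: d = √(1.1798) ≈ 1.0862.

d(x, mu) = √(1.1798) ≈ 1.0862


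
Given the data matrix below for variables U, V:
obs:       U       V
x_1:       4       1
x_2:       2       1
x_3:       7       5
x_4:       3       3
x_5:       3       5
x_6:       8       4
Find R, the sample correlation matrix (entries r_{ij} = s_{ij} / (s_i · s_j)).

Step 1 — column means:
  mean(U) = (4 + 2 + 7 + 3 + 3 + 8) / 6 = 27/6 = 4.5
  mean(V) = (1 + 1 + 5 + 3 + 5 + 4) / 6 = 19/6 = 3.1667

Step 2 — sample variances and covariances s[i,j] = (1/(n-1)) · Σ_k (x_{k,i} - mean_i) · (x_{k,j} - mean_j), with n-1 = 5:
  s[U,U] = ((-0.5)·(-0.5) + (-2.5)·(-2.5) + (2.5)·(2.5) + (-1.5)·(-1.5) + (-1.5)·(-1.5) + (3.5)·(3.5)) / 5 = 29.5/5 = 5.9
  s[U,V] = ((-0.5)·(-2.1667) + (-2.5)·(-2.1667) + (2.5)·(1.8333) + (-1.5)·(-0.1667) + (-1.5)·(1.8333) + (3.5)·(0.8333)) / 5 = 11.5/5 = 2.3
  s[V,V] = ((-2.1667)·(-2.1667) + (-2.1667)·(-2.1667) + (1.8333)·(1.8333) + (-0.1667)·(-0.1667) + (1.8333)·(1.8333) + (0.8333)·(0.8333)) / 5 = 16.8333/5 = 3.3667
  Sample standard deviations s_i = √(s[i,i]):
  s(U) = √(5.9) = 2.429
  s(V) = √(3.3667) = 1.8348

Step 3 — r_{ij} = s_{ij} / (s_i · s_j):
  r[U,U] = 1 (diagonal).
  r[U,V] = 2.3 / (2.429 · 1.8348) = 2.3 / 4.4568 = 0.5161
  r[V,V] = 1 (diagonal).

R is symmetric with unit diagonal. Assembling:

R = [[1, 0.5161],
 [0.5161, 1]]


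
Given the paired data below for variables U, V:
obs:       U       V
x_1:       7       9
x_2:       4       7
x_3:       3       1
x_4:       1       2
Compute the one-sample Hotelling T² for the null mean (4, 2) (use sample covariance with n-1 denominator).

Step 1 — sample mean vector:
  mean(U) = (7 + 4 + 3 + 1) / 4 = 15/4 = 3.75
  mean(V) = (9 + 7 + 1 + 2) / 4 = 19/4 = 4.75
  x̄ = (3.75, 4.75),  deviation x̄ - mu_0 = (3.75, 4.75) - (4, 2) = (-0.25, 2.75).

Step 2 — sample covariance matrix, S[i,j] = (1/(n-1)) · Σ_k (x_{k,i} - mean_i) · (x_{k,j} - mean_j), divisor n-1 = 3:
  S[U,U] = ((3.25)·(3.25) + (0.25)·(0.25) + (-0.75)·(-0.75) + (-2.75)·(-2.75)) / 3 = 18.75/3 = 6.25
  S[U,V] = ((3.25)·(4.25) + (0.25)·(2.25) + (-0.75)·(-3.75) + (-2.75)·(-2.75)) / 3 = 24.75/3 = 8.25
  S[V,V] = ((4.25)·(4.25) + (2.25)·(2.25) + (-3.75)·(-3.75) + (-2.75)·(-2.75)) / 3 = 44.75/3 = 14.9167
  S = [[6.25, 8.25],
 [8.25, 14.9167]].

Step 3 — invert S. det(S) = 6.25·14.9167 - (8.25)² = 25.1667.
  S^{-1} = (1/det) · [[d, -b], [-b, a]] = [[0.5927, -0.3278],
 [-0.3278, 0.2483]].

Step 4 — quadratic form (x̄ - mu_0)^T · S^{-1} · (x̄ - mu_0):
  S^{-1} · (x̄ - mu_0) = (-1.0497, 0.7649),
  (x̄ - mu_0)^T · [...] = (-0.25)·(-1.0497) + (2.75)·(0.7649) = 2.3659.

Step 5 — scale by n: T² = 4 · 2.3659 = 9.4636.

T² ≈ 9.4636


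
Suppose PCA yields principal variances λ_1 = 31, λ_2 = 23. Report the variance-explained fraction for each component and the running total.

Step 1 — total variance = trace(Sigma) = Σ λ_i = 31 + 23 = 54.

Step 2 — fraction explained by component i = λ_i / Σ λ:
  PC1: 31/54 = 0.5741
  PC2: 23/54 = 0.4259

Step 3 — cumulative fraction after k components = (λ_1 + ... + λ_k) / Σ λ:
  k = 1: 31/54 = 0.5741
  k = 2: (31 + 23)/54 = 54/54 = 1

Summary (fraction, with percent):

explained: PC1 0.5741 (57.41%), PC2 0.4259 (42.59%);  cumulative: 0.5741, 1


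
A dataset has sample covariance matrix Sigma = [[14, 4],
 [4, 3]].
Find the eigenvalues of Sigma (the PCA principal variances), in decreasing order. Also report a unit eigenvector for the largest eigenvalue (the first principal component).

Step 1 — characteristic polynomial of 2×2 Sigma:
  det(Sigma - λI) = λ² - trace · λ + det = 0.
  trace = 14 + 3 = 17, det = 14·3 - (4)² = 26.
Step 2 — discriminant:
  Δ = trace² - 4·det = 289 - 104 = 185.
Step 3 — eigenvalues:
  λ = (trace ± √Δ)/2 = (17 ± 13.6015)/2,
  λ_1 = 15.3007,  λ_2 = 1.6993.

Step 4 — unit eigenvector for λ_1: solve (Sigma - λ_1 I)v = 0. First row:
  (14 - 15.3007)·v_x + (4)·v_y = 0, i.e. (-1.3007)·v_x + (4)·v_y = 0,
  so v ∝ (b, λ_1 - a) = (4, 1.3007) = u.
  ||u|| = √((4)² + (1.3007)²) = √(17.6919) ≈ 4.2062,
  v_1 = u/||u|| ≈ (0.951, 0.3092) (||v_1|| = 1).

λ_1 = 15.3007,  λ_2 = 1.6993;  v_1 ≈ (0.951, 0.3092)


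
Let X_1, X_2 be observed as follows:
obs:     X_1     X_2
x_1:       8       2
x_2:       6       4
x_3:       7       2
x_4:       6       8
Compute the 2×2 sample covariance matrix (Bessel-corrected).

Step 1 — column means:
  mean(X_1) = (8 + 6 + 7 + 6) / 4 = 27/4 = 6.75
  mean(X_2) = (2 + 4 + 2 + 8) / 4 = 16/4 = 4

Step 2 — sample covariance S[i,j] = (1/(n-1)) · Σ_k (x_{k,i} - mean_i) · (x_{k,j} - mean_j), with n-1 = 3.
  S[X_1,X_1] = ((1.25)·(1.25) + (-0.75)·(-0.75) + (0.25)·(0.25) + (-0.75)·(-0.75)) / 3 = 2.75/3 = 0.9167
  S[X_1,X_2] = ((1.25)·(-2) + (-0.75)·(0) + (0.25)·(-2) + (-0.75)·(4)) / 3 = -6/3 = -2
  S[X_2,X_2] = ((-2)·(-2) + (0)·(0) + (-2)·(-2) + (4)·(4)) / 3 = 24/3 = 8

S is symmetric (S[j,i] = S[i,j]). Assembling:

S = [[0.9167, -2],
 [-2, 8]]


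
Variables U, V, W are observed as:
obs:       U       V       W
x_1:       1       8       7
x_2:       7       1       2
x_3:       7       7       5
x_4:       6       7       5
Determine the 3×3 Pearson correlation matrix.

Step 1 — column means:
  mean(U) = (1 + 7 + 7 + 6) / 4 = 21/4 = 5.25
  mean(V) = (8 + 1 + 7 + 7) / 4 = 23/4 = 5.75
  mean(W) = (7 + 2 + 5 + 5) / 4 = 19/4 = 4.75

Step 2 — sample variances and covariances s[i,j] = (1/(n-1)) · Σ_k (x_{k,i} - mean_i) · (x_{k,j} - mean_j), with n-1 = 3:
  s[U,U] = ((-4.25)·(-4.25) + (1.75)·(1.75) + (1.75)·(1.75) + (0.75)·(0.75)) / 3 = 24.75/3 = 8.25
  s[U,V] = ((-4.25)·(2.25) + (1.75)·(-4.75) + (1.75)·(1.25) + (0.75)·(1.25)) / 3 = -14.75/3 = -4.9167
  s[U,W] = ((-4.25)·(2.25) + (1.75)·(-2.75) + (1.75)·(0.25) + (0.75)·(0.25)) / 3 = -13.75/3 = -4.5833
  s[V,V] = ((2.25)·(2.25) + (-4.75)·(-4.75) + (1.25)·(1.25) + (1.25)·(1.25)) / 3 = 30.75/3 = 10.25
  s[V,W] = ((2.25)·(2.25) + (-4.75)·(-2.75) + (1.25)·(0.25) + (1.25)·(0.25)) / 3 = 18.75/3 = 6.25
  s[W,W] = ((2.25)·(2.25) + (-2.75)·(-2.75) + (0.25)·(0.25) + (0.25)·(0.25)) / 3 = 12.75/3 = 4.25
  Sample standard deviations s_i = √(s[i,i]):
  s(U) = √(8.25) = 2.8723
  s(V) = √(10.25) = 3.2016
  s(W) = √(4.25) = 2.0616

Step 3 — r_{ij} = s_{ij} / (s_i · s_j):
  r[U,U] = 1 (diagonal).
  r[U,V] = -4.9167 / (2.8723 · 3.2016) = -4.9167 / 9.1958 = -0.5347
  r[U,W] = -4.5833 / (2.8723 · 2.0616) = -4.5833 / 5.9214 = -0.774
  r[V,V] = 1 (diagonal).
  r[V,W] = 6.25 / (3.2016 · 2.0616) = 6.25 / 6.6002 = 0.9469
  r[W,W] = 1 (diagonal).

R is symmetric with unit diagonal. Assembling:

R = [[1, -0.5347, -0.774],
 [-0.5347, 1, 0.9469],
 [-0.774, 0.9469, 1]]


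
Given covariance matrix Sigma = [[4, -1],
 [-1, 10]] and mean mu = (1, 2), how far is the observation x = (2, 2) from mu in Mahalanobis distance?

Step 1 — centre the observation: (x - mu) = (1, 0).

Step 2 — invert Sigma. det(Sigma) = 4·10 - (-1)² = 39.
  Sigma^{-1} = (1/det) · [[d, -b], [-b, a]] = [[0.2564, 0.0256],
 [0.0256, 0.1026]].

Step 3 — form the quadratic (x - mu)^T · Sigma^{-1} · (x - mu):
  Sigma^{-1} · (x - mu) = (0.2564, 0.0256).
  (x - mu)^T · [Sigma^{-1} · (x - mu)] = (1)·(0.2564) + (0)·(0.0256) = 0.2564.

Step 4 — take square root: d = √(0.2564) ≈ 0.5064.

d(x, mu) = √(0.2564) ≈ 0.5064


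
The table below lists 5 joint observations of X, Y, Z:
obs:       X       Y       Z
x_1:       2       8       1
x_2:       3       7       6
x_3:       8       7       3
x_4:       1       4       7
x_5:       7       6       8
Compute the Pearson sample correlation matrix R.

Step 1 — column means:
  mean(X) = (2 + 3 + 8 + 1 + 7) / 5 = 21/5 = 4.2
  mean(Y) = (8 + 7 + 7 + 4 + 6) / 5 = 32/5 = 6.4
  mean(Z) = (1 + 6 + 3 + 7 + 8) / 5 = 25/5 = 5

Step 2 — sample variances and covariances s[i,j] = (1/(n-1)) · Σ_k (x_{k,i} - mean_i) · (x_{k,j} - mean_j), with n-1 = 4:
  s[X,X] = ((-2.2)·(-2.2) + (-1.2)·(-1.2) + (3.8)·(3.8) + (-3.2)·(-3.2) + (2.8)·(2.8)) / 4 = 38.8/4 = 9.7
  s[X,Y] = ((-2.2)·(1.6) + (-1.2)·(0.6) + (3.8)·(0.6) + (-3.2)·(-2.4) + (2.8)·(-0.4)) / 4 = 4.6/4 = 1.15
  s[X,Z] = ((-2.2)·(-4) + (-1.2)·(1) + (3.8)·(-2) + (-3.2)·(2) + (2.8)·(3)) / 4 = 2/4 = 0.5
  s[Y,Y] = ((1.6)·(1.6) + (0.6)·(0.6) + (0.6)·(0.6) + (-2.4)·(-2.4) + (-0.4)·(-0.4)) / 4 = 9.2/4 = 2.3
  s[Y,Z] = ((1.6)·(-4) + (0.6)·(1) + (0.6)·(-2) + (-2.4)·(2) + (-0.4)·(3)) / 4 = -13/4 = -3.25
  s[Z,Z] = ((-4)·(-4) + (1)·(1) + (-2)·(-2) + (2)·(2) + (3)·(3)) / 4 = 34/4 = 8.5
  Sample standard deviations s_i = √(s[i,i]):
  s(X) = √(9.7) = 3.1145
  s(Y) = √(2.3) = 1.5166
  s(Z) = √(8.5) = 2.9155

Step 3 — r_{ij} = s_{ij} / (s_i · s_j):
  r[X,X] = 1 (diagonal).
  r[X,Y] = 1.15 / (3.1145 · 1.5166) = 1.15 / 4.7233 = 0.2435
  r[X,Z] = 0.5 / (3.1145 · 2.9155) = 0.5 / 9.0802 = 0.0551
  r[Y,Y] = 1 (diagonal).
  r[Y,Z] = -3.25 / (1.5166 · 2.9155) = -3.25 / 4.4215 = -0.735
  r[Z,Z] = 1 (diagonal).

R is symmetric with unit diagonal. Assembling:

R = [[1, 0.2435, 0.0551],
 [0.2435, 1, -0.735],
 [0.0551, -0.735, 1]]


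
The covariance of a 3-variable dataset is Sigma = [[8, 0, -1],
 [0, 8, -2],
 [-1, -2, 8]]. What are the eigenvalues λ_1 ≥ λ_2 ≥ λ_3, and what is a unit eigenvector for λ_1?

Step 1 — characteristic polynomial p(λ) = det(λI - Sigma) = λ³ - tr·λ² + c_1·λ - det, where tr = trace, c_1 = sum of the principal 2×2 minors, det = det(Sigma):
  tr = 8 + 8 + 8 = 24,
  c_1 = (8·8 - (0)²) + (8·8 - (-1)²) + (8·8 - (-2)²) = 64 + 63 + 60 = 187,
  det = 8·(8·8 - (-2)²) - (0)·((0)·8 - (-2)·(-1)) + (-1)·((0)·(-2) - 8·(-1)) = 8·(60) - (0)·(-2) + (-1)·(8) = 472.
  So p(λ) = λ³ - 24λ² + 187λ - 472.
Step 2 — look for an integer root (rational root theorem: any rational root is an integer divisor of 472). Testing λ = 8:
  p(8) = 512 - 1536 + 1496 - 472 = 0  ✓
  Dividing out (λ - 8): p(λ) = (λ - 8)(λ² - 16λ + 59).
Step 3 — remaining eigenvalues from the quadratic λ² - 16λ + 59 = 0:
  Δ = 16² - 4·59 = 256 - 236 = 20,  λ = (16 ± √20)/2 = (16 ± 4.4721)/2 ≈ 10.2361 or 5.7639.
  Sorted: λ_1 = 10.2361,  λ_2 = 8,  λ_3 = 5.7639  (check: sum = 24 = tr ✓).

Step 4 — unit eigenvector for λ_1 ≈ 10.2361: v spans the null space of (Sigma - λ_1 I), whose rows are
  r_1 = (-2.2361, 0, -1),  r_2 = (0, -2.2361, -2),  r_3 = (-1, -2, -2.2361).
  v is orthogonal to every row, so take v ∝ r_1 × r_2 = ((0)·(-2) - (-1)·(-2.2361), (-1)·(0) - (-2.2361)·(-2), (-2.2361)·(-2.2361) - (0)·(0)) ≈ (-2.2361, -4.4721, 5).
  Rescale (multiply by -1 so the first nonzero entry is positive): u = (2.2361, 4.4721, -5).
  ||u|| = √((2.2361)² + (4.4721)² + (-5)²) = √(50) ≈ 7.0711,  v_1 = u/||u|| ≈ (0.3162, 0.6325, -0.7071) (||v_1|| = 1).

λ_1 = 10.2361,  λ_2 = 8,  λ_3 = 5.7639;  v_1 ≈ (0.3162, 0.6325, -0.7071)


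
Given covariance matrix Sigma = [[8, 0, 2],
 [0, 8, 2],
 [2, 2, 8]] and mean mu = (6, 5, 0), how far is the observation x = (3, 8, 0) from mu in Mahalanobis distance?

Step 1 — centre the observation: (x - mu) = (-3, 3, 0).

Step 2 — invert Sigma (cofactor / det for 3×3, or solve directly):
  Sigma^{-1} = [[0.1339, 0.0089, -0.0357],
 [0.0089, 0.1339, -0.0357],
 [-0.0357, -0.0357, 0.1429]].

Step 3 — form the quadratic (x - mu)^T · Sigma^{-1} · (x - mu):
  Sigma^{-1} · (x - mu) = (-0.375, 0.375, 0).
  (x - mu)^T · [Sigma^{-1} · (x - mu)] = (-3)·(-0.375) + (3)·(0.375) + (0)·(0) = 2.25.

Step 4 — take square root: d = √(2.25) ≈ 1.5.

d(x, mu) = √(2.25) ≈ 1.5


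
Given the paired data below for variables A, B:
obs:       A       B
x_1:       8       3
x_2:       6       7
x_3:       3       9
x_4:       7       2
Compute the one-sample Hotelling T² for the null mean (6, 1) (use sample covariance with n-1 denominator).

Step 1 — sample mean vector:
  mean(A) = (8 + 6 + 3 + 7) / 4 = 24/4 = 6
  mean(B) = (3 + 7 + 9 + 2) / 4 = 21/4 = 5.25
  x̄ = (6, 5.25),  deviation x̄ - mu_0 = (6, 5.25) - (6, 1) = (0, 4.25).

Step 2 — sample covariance matrix, S[i,j] = (1/(n-1)) · Σ_k (x_{k,i} - mean_i) · (x_{k,j} - mean_j), divisor n-1 = 3:
  S[A,A] = ((2)·(2) + (0)·(0) + (-3)·(-3) + (1)·(1)) / 3 = 14/3 = 4.6667
  S[A,B] = ((2)·(-2.25) + (0)·(1.75) + (-3)·(3.75) + (1)·(-3.25)) / 3 = -19/3 = -6.3333
  S[B,B] = ((-2.25)·(-2.25) + (1.75)·(1.75) + (3.75)·(3.75) + (-3.25)·(-3.25)) / 3 = 32.75/3 = 10.9167
  S = [[4.6667, -6.3333],
 [-6.3333, 10.9167]].

Step 3 — invert S. det(S) = 4.6667·10.9167 - (-6.3333)² = 10.8333.
  S^{-1} = (1/det) · [[d, -b], [-b, a]] = [[1.0077, 0.5846],
 [0.5846, 0.4308]].

Step 4 — quadratic form (x̄ - mu_0)^T · S^{-1} · (x̄ - mu_0):
  S^{-1} · (x̄ - mu_0) = (2.4846, 1.8308),
  (x̄ - mu_0)^T · [...] = (0)·(2.4846) + (4.25)·(1.8308) = 7.7808.

Step 5 — scale by n: T² = 4 · 7.7808 = 31.1231.

T² ≈ 31.1231


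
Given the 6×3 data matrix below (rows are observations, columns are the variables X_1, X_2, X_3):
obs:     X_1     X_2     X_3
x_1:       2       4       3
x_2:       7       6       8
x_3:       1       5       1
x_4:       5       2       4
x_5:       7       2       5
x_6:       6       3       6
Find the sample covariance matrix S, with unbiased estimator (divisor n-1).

Step 1 — column means:
  mean(X_1) = (2 + 7 + 1 + 5 + 7 + 6) / 6 = 28/6 = 4.6667
  mean(X_2) = (4 + 6 + 5 + 2 + 2 + 3) / 6 = 22/6 = 3.6667
  mean(X_3) = (3 + 8 + 1 + 4 + 5 + 6) / 6 = 27/6 = 4.5

Step 2 — sample covariance S[i,j] = (1/(n-1)) · Σ_k (x_{k,i} - mean_i) · (x_{k,j} - mean_j), with n-1 = 5.
  S[X_1,X_1] = ((-2.6667)·(-2.6667) + (2.3333)·(2.3333) + (-3.6667)·(-3.6667) + (0.3333)·(0.3333) + (2.3333)·(2.3333) + (1.3333)·(1.3333)) / 5 = 33.3333/5 = 6.6667
  S[X_1,X_2] = ((-2.6667)·(0.3333) + (2.3333)·(2.3333) + (-3.6667)·(1.3333) + (0.3333)·(-1.6667) + (2.3333)·(-1.6667) + (1.3333)·(-0.6667)) / 5 = -5.6667/5 = -1.1333
  S[X_1,X_3] = ((-2.6667)·(-1.5) + (2.3333)·(3.5) + (-3.6667)·(-3.5) + (0.3333)·(-0.5) + (2.3333)·(0.5) + (1.3333)·(1.5)) / 5 = 28/5 = 5.6
  S[X_2,X_2] = ((0.3333)·(0.3333) + (2.3333)·(2.3333) + (1.3333)·(1.3333) + (-1.6667)·(-1.6667) + (-1.6667)·(-1.6667) + (-0.6667)·(-0.6667)) / 5 = 13.3333/5 = 2.6667
  S[X_2,X_3] = ((0.3333)·(-1.5) + (2.3333)·(3.5) + (1.3333)·(-3.5) + (-1.6667)·(-0.5) + (-1.6667)·(0.5) + (-0.6667)·(1.5)) / 5 = 2/5 = 0.4
  S[X_3,X_3] = ((-1.5)·(-1.5) + (3.5)·(3.5) + (-3.5)·(-3.5) + (-0.5)·(-0.5) + (0.5)·(0.5) + (1.5)·(1.5)) / 5 = 29.5/5 = 5.9

S is symmetric (S[j,i] = S[i,j]). Assembling:

S = [[6.6667, -1.1333, 5.6],
 [-1.1333, 2.6667, 0.4],
 [5.6, 0.4, 5.9]]
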